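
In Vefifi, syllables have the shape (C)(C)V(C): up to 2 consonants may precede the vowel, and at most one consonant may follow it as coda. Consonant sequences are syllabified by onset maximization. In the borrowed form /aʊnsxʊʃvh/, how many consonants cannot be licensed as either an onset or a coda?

Syllabifying with onset maximization leaves /v/, /h/ stranded (at most one coda consonant is licensed; onsets may contain at most 2 consonants).

2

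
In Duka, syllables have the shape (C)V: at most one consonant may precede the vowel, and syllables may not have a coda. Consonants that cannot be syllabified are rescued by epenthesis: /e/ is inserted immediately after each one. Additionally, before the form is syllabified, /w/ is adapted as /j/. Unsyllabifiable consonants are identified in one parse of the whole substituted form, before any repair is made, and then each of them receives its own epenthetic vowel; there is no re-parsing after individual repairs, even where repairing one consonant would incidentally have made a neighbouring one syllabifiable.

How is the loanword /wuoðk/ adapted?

Substitution: /w/ → /j/, giving /juoðk/.
The consonants /ð/, /k/ cannot be parsed into a legal (C)V syllable (no codas are permitted; onsets are limited to one consonant).
Epenthesis after each stranded consonant: /ð/ → /ðe/, /k/ → /ke/.

juoðeke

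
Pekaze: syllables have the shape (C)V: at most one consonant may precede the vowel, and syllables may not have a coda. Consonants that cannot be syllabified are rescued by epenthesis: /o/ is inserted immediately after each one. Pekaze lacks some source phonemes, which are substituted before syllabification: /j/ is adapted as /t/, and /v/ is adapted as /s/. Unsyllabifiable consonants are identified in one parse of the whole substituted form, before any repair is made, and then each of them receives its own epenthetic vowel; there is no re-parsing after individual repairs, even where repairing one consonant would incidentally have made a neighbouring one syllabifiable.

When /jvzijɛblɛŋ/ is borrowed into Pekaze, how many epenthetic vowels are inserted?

4

After substitution the input is /tszitɛblɛŋ/.
The unsyllabifiable consonants are /t/, /s/, /b/, /ŋ/; each receives one epenthetic vowel.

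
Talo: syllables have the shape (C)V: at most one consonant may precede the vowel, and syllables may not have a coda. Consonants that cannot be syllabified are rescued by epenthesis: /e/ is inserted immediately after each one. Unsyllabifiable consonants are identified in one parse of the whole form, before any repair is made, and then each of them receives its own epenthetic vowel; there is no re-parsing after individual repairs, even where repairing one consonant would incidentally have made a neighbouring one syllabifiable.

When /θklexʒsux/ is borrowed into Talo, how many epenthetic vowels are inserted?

5

The unsyllabifiable consonants are /θ/, /k/, /x/, /ʒ/, /x/; each receives one epenthetic vowel.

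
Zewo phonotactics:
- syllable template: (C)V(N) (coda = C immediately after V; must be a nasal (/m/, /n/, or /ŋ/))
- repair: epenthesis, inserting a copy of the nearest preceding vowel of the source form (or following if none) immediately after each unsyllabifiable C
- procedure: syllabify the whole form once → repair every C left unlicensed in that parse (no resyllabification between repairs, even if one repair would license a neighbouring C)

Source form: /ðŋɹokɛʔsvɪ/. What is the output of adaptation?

ðoŋoɹokɛʔɛsɛvɪ

The consonants /ð/, /ŋ/, /ʔ/, /s/ cannot be parsed into a legal (C)V(N) syllable (only a nasal (/m/, /n/, or /ŋ/) is licensed in coda position; onsets are limited to one consonant).
Inserting the epenthetic vowel yields /ð/ → /ðo/, /ŋ/ → /ŋo/, /ʔ/ → /ʔɛ/, /s/ → /sɛ/.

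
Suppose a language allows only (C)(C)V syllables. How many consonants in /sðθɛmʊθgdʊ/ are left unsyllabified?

2

Syllabifying with onset maximization leaves /s/, /θ/ stranded (no codas are permitted; onsets may contain at most 2 consonants).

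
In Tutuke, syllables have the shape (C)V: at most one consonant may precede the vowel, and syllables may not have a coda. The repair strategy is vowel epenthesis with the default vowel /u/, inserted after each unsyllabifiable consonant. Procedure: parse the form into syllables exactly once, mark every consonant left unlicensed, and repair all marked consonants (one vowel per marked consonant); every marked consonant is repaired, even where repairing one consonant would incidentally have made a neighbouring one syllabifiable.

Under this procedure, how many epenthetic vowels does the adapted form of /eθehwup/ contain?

2

The unsyllabifiable consonants are /h/, /p/; each receives one epenthetic vowel.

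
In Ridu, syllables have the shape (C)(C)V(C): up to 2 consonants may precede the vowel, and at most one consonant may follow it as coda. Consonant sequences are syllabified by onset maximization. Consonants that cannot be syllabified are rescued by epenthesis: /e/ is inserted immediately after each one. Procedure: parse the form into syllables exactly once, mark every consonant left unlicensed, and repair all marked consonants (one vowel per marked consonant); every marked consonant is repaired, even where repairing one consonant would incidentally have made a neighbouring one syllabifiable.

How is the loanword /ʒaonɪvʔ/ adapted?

ʒaonɪvʔe

Syllabifying with onset maximization leaves /ʔ/ stranded (at most one coda consonant is licensed; onsets may contain at most 2 consonants).
Inserting the epenthetic vowel yields /ʔ/ → /ʔe/.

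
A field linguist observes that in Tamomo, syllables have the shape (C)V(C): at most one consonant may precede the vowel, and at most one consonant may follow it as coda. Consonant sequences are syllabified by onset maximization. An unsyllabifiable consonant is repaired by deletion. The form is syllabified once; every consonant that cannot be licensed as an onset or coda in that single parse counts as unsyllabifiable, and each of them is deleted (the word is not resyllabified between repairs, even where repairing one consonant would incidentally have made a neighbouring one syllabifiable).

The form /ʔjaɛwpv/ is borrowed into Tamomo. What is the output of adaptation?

Syllabifying with onset maximization leaves /ʔ/, /p/, /v/ stranded (at most one coda consonant is licensed; onsets are limited to one consonant).
Each unlicensed consonant is deleted: /ʔ/, /p/, /v/.

jaɛw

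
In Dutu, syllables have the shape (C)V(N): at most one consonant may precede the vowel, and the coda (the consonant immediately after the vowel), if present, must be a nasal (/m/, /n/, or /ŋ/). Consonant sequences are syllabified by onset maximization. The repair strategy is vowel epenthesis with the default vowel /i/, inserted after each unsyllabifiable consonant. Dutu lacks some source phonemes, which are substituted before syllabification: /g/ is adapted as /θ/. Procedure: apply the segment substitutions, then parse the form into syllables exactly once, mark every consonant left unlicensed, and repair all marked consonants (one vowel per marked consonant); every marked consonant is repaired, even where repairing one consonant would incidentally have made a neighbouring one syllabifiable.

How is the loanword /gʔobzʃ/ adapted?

θiʔobiziʃi

Substitution: /g/ → /θ/, giving /θʔobzʃ/.
Under (C)V(N), the unsyllabifiable consonants are /θ/, /b/, /z/, /ʃ/ (only a nasal (/m/, /n/, or /ŋ/) is licensed in coda position; onsets are limited to one consonant).
Inserting the epenthetic vowel yields /θ/ → /θi/, /b/ → /bi/, /z/ → /zi/, /ʃ/ → /ʃi/.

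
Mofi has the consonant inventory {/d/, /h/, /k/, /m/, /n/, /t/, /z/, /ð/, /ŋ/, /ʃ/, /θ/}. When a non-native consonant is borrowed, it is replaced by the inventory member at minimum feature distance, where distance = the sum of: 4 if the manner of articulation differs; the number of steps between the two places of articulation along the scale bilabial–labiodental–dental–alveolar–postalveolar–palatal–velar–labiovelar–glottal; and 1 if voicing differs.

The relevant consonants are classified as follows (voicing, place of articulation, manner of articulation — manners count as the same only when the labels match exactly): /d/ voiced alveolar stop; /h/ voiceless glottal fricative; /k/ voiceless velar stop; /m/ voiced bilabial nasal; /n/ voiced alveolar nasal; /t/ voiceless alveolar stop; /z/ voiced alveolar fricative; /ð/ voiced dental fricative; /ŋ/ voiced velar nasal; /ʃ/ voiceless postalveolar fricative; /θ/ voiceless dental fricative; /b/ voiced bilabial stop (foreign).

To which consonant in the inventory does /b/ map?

d

/d/ is closest: same manner (stop), place distance 3 (bilabial→alveolar), same voicing; total 3. Next closest is /m/ at distance 4.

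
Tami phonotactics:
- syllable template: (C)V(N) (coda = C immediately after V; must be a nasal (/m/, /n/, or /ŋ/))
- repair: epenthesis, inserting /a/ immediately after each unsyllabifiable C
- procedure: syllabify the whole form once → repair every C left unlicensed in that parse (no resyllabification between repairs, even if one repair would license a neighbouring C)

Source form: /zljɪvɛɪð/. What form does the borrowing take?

Syllabifying with onset maximization leaves /z/, /l/, /ð/ stranded (only a nasal (/m/, /n/, or /ŋ/) is licensed in coda position; onsets are limited to one consonant).
Inserting the epenthetic vowel yields /z/ → /za/, /l/ → /la/, /ð/ → /ða/.

zalajɪvɛɪða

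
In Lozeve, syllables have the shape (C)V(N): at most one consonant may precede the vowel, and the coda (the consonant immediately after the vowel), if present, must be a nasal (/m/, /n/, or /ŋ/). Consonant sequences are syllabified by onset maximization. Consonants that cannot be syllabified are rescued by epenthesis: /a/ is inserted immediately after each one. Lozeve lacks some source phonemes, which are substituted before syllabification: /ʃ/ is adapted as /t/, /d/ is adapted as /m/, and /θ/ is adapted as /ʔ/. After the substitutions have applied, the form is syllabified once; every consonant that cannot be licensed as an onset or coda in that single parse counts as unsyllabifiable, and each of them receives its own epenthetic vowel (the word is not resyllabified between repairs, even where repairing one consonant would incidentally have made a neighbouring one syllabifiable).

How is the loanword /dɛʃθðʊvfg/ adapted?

mɛtaʔaðʊvafaga

Substitution: /d/ → /m/, /ʃ/ → /t/, /θ/ → /ʔ/, giving /mɛtʔðʊvfg/.
Syllabifying with onset maximization leaves /t/, /ʔ/, /v/, /f/, /g/ stranded (only a nasal (/m/, /n/, or /ŋ/) is licensed in coda position; onsets are limited to one consonant).
Epenthesis after each stranded consonant: /t/ → /ta/, /ʔ/ → /ʔa/, /v/ → /va/, /f/ → /fa/, /g/ → /ga/.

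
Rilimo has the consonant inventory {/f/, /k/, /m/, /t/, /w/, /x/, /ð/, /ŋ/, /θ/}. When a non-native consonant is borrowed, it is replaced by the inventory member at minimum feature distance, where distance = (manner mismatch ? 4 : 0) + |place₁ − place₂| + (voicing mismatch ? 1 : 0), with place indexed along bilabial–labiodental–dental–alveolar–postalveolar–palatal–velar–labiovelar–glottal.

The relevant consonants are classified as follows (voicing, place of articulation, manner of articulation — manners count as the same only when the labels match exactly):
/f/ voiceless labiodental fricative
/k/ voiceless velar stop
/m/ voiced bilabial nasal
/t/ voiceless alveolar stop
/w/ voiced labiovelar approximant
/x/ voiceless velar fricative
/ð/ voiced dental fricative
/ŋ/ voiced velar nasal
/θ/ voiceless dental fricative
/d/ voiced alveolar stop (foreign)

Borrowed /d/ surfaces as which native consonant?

/t/ is closest: same manner (stop), place distance 0 (alveolar→alveolar), voicing differs (+1); total 1. Next closest is /k/ at distance 4.

t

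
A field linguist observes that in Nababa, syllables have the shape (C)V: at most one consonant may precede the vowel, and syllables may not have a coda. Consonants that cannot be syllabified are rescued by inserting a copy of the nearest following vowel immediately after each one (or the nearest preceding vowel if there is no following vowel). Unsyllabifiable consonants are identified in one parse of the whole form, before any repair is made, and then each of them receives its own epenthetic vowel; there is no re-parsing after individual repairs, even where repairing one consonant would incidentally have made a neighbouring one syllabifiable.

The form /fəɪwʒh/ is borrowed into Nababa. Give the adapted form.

fəɪwɪʒɪhɪ

Syllabifying with onset maximization leaves /w/, /ʒ/, /h/ stranded (no codas are permitted; onsets are limited to one consonant).
Inserting the epenthetic vowel yields /w/ → /wɪ/, /ʒ/ → /ʒɪ/, /h/ → /hɪ/.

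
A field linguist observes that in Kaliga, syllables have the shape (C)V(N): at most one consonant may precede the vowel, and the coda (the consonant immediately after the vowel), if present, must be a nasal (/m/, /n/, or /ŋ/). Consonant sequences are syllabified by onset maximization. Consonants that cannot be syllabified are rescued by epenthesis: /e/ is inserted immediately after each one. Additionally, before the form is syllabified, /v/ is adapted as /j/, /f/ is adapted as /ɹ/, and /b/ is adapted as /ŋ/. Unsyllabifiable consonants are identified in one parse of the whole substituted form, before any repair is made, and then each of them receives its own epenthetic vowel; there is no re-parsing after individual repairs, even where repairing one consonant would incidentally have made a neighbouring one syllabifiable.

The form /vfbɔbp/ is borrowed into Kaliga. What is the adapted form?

jeɹeŋɔŋpe

Substitution: /v/ → /j/, /f/ → /ɹ/, /b/ → /ŋ/, giving /jɹŋɔŋp/.
The consonants /j/, /ɹ/, /p/ cannot be parsed into a legal (C)V(N) syllable (only a nasal (/m/, /n/, or /ŋ/) is licensed in coda position; onsets are limited to one consonant).
Each unlicensed consonant becomes the onset of a new syllable: /j/ → /je/, /ɹ/ → /ɹe/, /p/ → /pe/.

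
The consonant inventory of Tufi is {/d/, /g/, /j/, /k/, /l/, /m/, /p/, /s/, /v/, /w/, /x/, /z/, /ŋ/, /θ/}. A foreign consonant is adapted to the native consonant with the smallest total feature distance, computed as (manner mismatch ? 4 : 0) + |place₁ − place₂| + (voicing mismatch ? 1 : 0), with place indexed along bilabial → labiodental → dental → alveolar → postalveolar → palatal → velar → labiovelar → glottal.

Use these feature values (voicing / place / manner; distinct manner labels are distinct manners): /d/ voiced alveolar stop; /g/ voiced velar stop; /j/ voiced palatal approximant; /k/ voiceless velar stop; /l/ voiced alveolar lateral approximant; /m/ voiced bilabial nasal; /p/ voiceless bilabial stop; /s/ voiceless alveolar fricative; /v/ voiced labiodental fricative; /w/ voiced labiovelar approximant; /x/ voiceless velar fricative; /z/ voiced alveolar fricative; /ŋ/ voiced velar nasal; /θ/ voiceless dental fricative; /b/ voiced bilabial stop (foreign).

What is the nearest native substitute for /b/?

p

/p/ is closest: same manner (stop), place distance 0 (bilabial→bilabial), voicing differs (+1); total 1. Next closest is /d/ at distance 3.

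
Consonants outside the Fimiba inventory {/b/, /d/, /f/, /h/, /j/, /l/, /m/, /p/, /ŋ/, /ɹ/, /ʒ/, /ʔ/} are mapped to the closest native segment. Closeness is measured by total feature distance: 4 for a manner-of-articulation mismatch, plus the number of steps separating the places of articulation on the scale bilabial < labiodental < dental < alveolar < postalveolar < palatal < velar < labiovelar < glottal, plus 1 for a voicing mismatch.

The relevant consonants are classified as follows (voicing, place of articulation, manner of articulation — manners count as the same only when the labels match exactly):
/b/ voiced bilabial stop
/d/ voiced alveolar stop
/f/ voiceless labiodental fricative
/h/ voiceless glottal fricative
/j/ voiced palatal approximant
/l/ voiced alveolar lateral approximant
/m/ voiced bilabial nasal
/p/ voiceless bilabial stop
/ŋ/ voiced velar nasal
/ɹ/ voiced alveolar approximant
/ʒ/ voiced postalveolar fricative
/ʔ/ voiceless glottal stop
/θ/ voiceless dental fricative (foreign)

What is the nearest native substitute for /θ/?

/f/ is closest: same manner (fricative), place distance 1 (dental→labiodental), same voicing; total 1. Next closest is /ʒ/ at distance 3.

f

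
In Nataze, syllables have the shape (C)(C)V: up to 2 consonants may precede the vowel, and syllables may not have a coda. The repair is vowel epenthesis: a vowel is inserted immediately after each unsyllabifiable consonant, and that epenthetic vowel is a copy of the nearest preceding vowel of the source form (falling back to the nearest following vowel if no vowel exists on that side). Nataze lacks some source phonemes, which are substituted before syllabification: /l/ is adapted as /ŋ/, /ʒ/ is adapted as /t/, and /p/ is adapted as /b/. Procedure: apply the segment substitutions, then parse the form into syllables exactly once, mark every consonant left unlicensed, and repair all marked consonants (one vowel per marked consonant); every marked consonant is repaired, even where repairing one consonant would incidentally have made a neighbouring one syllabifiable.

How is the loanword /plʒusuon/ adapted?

buŋtusuono

Substitution: /p/ → /b/, /l/ → /ŋ/, /ʒ/ → /t/, giving /bŋtusuon/.
The consonants /b/, /n/ cannot be parsed into a legal (C)(C)V syllable (no codas are permitted; onsets may contain at most 2 consonants).
Inserting the epenthetic vowel yields /b/ → /bu/, /n/ → /no/.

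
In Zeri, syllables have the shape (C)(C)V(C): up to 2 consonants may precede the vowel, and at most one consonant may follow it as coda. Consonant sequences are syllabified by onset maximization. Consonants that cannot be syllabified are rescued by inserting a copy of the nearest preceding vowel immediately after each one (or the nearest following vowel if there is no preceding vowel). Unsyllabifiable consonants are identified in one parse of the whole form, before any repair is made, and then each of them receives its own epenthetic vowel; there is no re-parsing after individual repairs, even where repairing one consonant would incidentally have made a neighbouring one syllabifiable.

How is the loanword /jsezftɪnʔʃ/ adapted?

The consonants /ʔ/, /ʃ/ cannot be parsed into a legal (C)(C)V(C) syllable (at most one coda consonant is licensed; onsets may contain at most 2 consonants).
Epenthesis after each stranded consonant: /ʔ/ → /ʔɪ/, /ʃ/ → /ʃɪ/.

jsezftɪnʔɪʃɪ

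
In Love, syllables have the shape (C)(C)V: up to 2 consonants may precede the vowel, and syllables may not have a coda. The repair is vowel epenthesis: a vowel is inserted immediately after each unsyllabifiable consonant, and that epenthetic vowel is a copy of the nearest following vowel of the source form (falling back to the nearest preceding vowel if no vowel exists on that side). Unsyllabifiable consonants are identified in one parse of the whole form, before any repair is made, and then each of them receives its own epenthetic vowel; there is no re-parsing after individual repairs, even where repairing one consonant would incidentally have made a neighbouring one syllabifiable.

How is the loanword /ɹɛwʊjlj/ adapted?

ɹɛwʊjʊlʊjʊ

Syllabifying with onset maximization leaves /j/, /l/, /j/ stranded (no codas are permitted; onsets may contain at most 2 consonants).
Each unlicensed consonant becomes the onset of a new syllable: /j/ → /jʊ/, /l/ → /lʊ/, /j/ → /jʊ/.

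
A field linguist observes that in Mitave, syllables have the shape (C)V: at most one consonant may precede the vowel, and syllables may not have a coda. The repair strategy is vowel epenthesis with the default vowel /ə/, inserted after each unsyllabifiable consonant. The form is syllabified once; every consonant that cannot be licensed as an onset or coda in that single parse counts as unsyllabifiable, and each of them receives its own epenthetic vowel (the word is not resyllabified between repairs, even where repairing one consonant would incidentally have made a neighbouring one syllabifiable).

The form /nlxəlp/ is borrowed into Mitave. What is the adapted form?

The consonants /n/, /l/, /l/, /p/ cannot be parsed into a legal (C)V syllable (no codas are permitted; onsets are limited to one consonant).
Inserting the epenthetic vowel yields /n/ → /nə/, /l/ → /lə/, /l/ → /lə/, /p/ → /pə/.

nələxələpə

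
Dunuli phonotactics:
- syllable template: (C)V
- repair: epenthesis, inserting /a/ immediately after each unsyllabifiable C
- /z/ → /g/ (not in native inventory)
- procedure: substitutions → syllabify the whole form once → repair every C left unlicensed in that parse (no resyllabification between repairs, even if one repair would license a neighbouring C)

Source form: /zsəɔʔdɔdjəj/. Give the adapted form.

gasəɔʔadɔdajəja

Substitution: /z/ → /g/, giving /gsəɔʔdɔdjəj/.
Syllabifying with onset maximization leaves /g/, /ʔ/, /d/, /j/ stranded (no codas are permitted; onsets are limited to one consonant).
Epenthesis after each stranded consonant: /g/ → /ga/, /ʔ/ → /ʔa/, /d/ → /da/, /j/ → /ja/.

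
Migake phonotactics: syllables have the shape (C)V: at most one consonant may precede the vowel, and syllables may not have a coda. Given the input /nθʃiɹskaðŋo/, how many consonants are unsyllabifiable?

5

Under (C)V, the unsyllabifiable consonants are /n/, /θ/, /ɹ/, /s/, /ð/ (no codas are permitted; onsets are limited to one consonant).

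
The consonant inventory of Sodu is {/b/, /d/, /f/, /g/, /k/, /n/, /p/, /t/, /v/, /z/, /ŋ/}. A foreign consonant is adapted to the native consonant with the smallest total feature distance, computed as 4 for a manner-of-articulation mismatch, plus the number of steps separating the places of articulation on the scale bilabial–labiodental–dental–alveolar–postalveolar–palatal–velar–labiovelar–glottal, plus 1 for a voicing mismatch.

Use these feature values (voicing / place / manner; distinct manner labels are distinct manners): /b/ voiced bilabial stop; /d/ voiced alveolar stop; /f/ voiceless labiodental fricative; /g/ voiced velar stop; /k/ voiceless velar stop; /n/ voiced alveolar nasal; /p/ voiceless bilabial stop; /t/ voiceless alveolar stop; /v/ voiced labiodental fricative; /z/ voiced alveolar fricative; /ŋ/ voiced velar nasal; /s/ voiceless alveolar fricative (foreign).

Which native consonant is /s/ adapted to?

/z/ is closest: same manner (fricative), place distance 0 (alveolar→alveolar), voicing differs (+1); total 1. Next closest is /f/ at distance 2.

z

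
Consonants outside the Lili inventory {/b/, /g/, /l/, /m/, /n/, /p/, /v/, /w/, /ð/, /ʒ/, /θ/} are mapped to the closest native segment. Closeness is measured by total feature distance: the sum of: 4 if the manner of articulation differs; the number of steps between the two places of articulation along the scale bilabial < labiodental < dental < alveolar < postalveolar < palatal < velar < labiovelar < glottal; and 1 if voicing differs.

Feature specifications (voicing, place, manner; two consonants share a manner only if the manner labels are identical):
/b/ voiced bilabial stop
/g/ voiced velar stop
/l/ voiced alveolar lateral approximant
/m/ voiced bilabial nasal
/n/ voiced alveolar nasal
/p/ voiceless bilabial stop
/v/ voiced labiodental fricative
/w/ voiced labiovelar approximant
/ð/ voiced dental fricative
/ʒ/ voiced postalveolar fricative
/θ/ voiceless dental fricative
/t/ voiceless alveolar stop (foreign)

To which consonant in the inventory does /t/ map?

/p/ is closest: same manner (stop), place distance 3 (alveolar→bilabial), same voicing; total 3. Next closest is /b/ at distance 4.

p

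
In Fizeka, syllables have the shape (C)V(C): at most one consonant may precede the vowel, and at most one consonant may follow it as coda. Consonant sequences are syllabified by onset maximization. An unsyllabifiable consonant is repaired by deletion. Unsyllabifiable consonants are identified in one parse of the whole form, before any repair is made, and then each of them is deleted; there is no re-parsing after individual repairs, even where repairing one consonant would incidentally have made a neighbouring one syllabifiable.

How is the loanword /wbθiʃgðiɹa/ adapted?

θiʃðiɹa

The consonants /w/, /b/, /g/ cannot be parsed into a legal (C)V(C) syllable (at most one coda consonant is licensed; onsets are limited to one consonant).
Deletion applies to /w/, /b/, /g/.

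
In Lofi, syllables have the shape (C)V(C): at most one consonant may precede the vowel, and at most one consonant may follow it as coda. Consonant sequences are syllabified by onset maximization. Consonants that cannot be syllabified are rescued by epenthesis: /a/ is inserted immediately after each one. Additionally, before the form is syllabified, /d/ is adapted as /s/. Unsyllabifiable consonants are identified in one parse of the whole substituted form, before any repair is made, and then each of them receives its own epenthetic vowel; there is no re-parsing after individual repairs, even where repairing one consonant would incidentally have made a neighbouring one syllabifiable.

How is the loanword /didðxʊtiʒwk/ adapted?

Substitution: /d/ → /s/, giving /sisðxʊtiʒwk/.
Syllabifying with onset maximization leaves /ð/, /w/, /k/ stranded (at most one coda consonant is licensed; onsets are limited to one consonant).
Epenthesis after each stranded consonant: /ð/ → /ða/, /w/ → /wa/, /k/ → /ka/.

sisðaxʊtiʒwaka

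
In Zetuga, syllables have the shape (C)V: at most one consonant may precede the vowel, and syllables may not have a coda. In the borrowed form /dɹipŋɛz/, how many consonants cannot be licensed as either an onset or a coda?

Under (C)V, the unsyllabifiable consonants are /d/, /p/, /z/ (no codas are permitted; onsets are limited to one consonant).

3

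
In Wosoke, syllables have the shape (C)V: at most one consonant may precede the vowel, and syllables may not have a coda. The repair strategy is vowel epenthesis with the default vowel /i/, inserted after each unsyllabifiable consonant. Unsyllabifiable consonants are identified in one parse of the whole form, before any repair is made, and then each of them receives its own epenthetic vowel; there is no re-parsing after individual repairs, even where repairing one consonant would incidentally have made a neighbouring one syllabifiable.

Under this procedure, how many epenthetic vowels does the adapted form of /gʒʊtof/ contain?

The unsyllabifiable consonants are /g/, /f/; each receives one epenthetic vowel.

2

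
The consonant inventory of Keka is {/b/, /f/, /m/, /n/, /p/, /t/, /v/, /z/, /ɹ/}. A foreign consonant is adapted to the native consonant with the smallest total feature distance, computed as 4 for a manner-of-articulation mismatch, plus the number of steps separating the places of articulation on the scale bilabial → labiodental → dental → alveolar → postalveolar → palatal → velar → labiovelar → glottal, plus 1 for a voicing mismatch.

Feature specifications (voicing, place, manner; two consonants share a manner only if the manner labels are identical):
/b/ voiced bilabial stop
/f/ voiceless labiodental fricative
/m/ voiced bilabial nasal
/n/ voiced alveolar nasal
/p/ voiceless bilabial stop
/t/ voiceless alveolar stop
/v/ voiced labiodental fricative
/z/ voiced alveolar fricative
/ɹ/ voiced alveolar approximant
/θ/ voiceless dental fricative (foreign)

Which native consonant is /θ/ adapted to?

/f/ is closest: same manner (fricative), place distance 1 (dental→labiodental), same voicing; total 1. Next closest is /v/ at distance 2.

f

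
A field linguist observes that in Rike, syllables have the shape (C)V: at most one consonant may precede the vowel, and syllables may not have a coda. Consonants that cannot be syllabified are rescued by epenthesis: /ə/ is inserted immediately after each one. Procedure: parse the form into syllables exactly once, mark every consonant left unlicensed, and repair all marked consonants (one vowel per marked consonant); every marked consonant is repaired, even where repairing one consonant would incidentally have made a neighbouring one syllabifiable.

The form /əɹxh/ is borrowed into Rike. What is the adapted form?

əɹəxəhə

Syllabifying with onset maximization leaves /ɹ/, /x/, /h/ stranded (no codas are permitted; onsets are limited to one consonant).
Inserting the epenthetic vowel yields /ɹ/ → /ɹə/, /x/ → /xə/, /h/ → /hə/.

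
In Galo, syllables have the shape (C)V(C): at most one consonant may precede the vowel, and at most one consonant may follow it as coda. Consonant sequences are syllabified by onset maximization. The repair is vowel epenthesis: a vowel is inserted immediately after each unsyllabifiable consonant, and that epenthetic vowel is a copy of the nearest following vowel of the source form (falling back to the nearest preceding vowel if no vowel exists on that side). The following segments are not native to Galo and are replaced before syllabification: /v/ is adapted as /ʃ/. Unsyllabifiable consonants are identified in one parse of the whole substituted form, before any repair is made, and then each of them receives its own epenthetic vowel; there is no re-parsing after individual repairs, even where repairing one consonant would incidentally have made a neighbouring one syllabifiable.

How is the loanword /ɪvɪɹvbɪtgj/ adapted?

Substitution: /v/ → /ʃ/, giving /ɪʃɪɹʃbɪtgj/.
Syllabifying with onset maximization leaves /ʃ/, /g/, /j/ stranded (at most one coda consonant is licensed; onsets are limited to one consonant).
Inserting the epenthetic vowel yields /ʃ/ → /ʃɪ/, /g/ → /gɪ/, /j/ → /jɪ/.

ɪʃɪɹʃɪbɪtgɪjɪ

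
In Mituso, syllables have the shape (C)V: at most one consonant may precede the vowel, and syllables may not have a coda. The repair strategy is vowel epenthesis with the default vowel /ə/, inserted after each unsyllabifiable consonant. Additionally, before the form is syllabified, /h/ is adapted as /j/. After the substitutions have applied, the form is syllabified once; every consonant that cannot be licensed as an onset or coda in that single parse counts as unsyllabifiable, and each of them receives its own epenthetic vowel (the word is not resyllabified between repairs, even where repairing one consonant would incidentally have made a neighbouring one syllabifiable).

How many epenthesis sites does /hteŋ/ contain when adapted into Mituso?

After substitution the input is /jteŋ/.
The unsyllabifiable consonants are /j/, /ŋ/; each receives one epenthetic vowel.

2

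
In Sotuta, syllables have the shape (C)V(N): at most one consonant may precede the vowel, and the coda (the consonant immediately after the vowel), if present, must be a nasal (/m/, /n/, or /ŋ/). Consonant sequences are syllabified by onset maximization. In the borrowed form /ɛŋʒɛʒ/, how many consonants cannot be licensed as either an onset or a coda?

1

Under (C)V(N), the unsyllabifiable consonants are /ʒ/ (only a nasal (/m/, /n/, or /ŋ/) is licensed in coda position; onsets are limited to one consonant).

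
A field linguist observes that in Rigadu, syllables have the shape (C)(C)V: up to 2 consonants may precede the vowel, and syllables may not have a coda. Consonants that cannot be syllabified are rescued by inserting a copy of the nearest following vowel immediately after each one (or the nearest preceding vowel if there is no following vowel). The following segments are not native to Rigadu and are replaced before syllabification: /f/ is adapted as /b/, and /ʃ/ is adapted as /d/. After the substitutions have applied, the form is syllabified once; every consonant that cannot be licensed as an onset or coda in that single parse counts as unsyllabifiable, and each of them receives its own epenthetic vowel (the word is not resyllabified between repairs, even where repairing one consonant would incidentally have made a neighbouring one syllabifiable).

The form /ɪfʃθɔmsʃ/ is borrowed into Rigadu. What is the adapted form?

Substitution: /f/ → /b/, /ʃ/ → /d/, giving /ɪbdθɔmsd/.
The consonants /b/, /m/, /s/, /d/ cannot be parsed into a legal (C)(C)V syllable (no codas are permitted; onsets may contain at most 2 consonants).
Each unlicensed consonant becomes the onset of a new syllable: /b/ → /bɔ/, /m/ → /mɔ/, /s/ → /sɔ/, /d/ → /dɔ/.

ɪbɔdθɔmɔsɔdɔ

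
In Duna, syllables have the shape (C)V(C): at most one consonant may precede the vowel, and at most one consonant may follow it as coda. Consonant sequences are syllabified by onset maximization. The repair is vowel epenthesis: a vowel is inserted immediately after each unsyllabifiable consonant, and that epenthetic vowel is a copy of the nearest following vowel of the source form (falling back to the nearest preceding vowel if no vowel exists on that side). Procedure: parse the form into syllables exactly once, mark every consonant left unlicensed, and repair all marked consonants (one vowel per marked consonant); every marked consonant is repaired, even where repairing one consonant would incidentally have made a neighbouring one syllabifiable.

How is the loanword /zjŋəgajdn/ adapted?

zəjəŋəgajdana

Syllabifying with onset maximization leaves /z/, /j/, /d/, /n/ stranded (at most one coda consonant is licensed; onsets are limited to one consonant).
Epenthesis after each stranded consonant: /z/ → /zə/, /j/ → /jə/, /d/ → /da/, /n/ → /na/.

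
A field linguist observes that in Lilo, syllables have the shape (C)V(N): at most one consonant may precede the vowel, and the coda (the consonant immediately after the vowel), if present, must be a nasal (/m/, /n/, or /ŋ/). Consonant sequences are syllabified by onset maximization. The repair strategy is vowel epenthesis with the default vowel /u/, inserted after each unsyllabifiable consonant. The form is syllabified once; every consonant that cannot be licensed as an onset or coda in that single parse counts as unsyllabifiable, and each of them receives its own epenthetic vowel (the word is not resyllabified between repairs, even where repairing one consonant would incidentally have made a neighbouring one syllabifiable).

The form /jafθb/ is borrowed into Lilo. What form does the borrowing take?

Syllabifying with onset maximization leaves /f/, /θ/, /b/ stranded (only a nasal (/m/, /n/, or /ŋ/) is licensed in coda position; onsets are limited to one consonant).
Inserting the epenthetic vowel yields /f/ → /fu/, /θ/ → /θu/, /b/ → /bu/.

jafuθubu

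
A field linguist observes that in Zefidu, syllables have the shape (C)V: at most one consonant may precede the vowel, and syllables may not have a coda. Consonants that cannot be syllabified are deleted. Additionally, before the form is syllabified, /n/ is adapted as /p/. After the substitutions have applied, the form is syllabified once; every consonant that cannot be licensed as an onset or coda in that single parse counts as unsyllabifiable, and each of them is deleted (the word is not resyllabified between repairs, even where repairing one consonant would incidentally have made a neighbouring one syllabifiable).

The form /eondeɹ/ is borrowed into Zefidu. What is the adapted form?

Substitution: /n/ → /p/, giving /eopdeɹ/.
Syllabifying with onset maximization leaves /p/, /ɹ/ stranded (no codas are permitted; onsets are limited to one consonant).
Each unlicensed consonant is deleted: /p/, /ɹ/.

eode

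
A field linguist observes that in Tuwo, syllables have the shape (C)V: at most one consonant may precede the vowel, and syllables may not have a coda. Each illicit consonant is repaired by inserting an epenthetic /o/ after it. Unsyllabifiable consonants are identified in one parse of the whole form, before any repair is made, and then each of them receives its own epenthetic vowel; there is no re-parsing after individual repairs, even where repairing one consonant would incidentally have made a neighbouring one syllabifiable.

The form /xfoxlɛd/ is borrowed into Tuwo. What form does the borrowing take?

xofoxolɛdo

Under (C)V, the unsyllabifiable consonants are /x/, /x/, /d/ (no codas are permitted; onsets are limited to one consonant).
Inserting the epenthetic vowel yields /x/ → /xo/, /x/ → /xo/, /d/ → /do/.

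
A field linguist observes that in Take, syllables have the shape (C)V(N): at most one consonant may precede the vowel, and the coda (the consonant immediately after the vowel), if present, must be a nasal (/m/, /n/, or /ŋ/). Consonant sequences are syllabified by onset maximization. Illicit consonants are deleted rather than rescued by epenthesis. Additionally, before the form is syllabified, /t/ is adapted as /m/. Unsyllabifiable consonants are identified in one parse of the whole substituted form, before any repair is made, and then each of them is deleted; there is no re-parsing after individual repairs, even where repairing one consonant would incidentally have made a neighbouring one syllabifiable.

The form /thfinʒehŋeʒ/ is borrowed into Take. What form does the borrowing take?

finʒeŋe

Substitution: /t/ → /m/, giving /mhfinʒehŋeʒ/.
Syllabifying with onset maximization leaves /m/, /h/, /h/, /ʒ/ stranded (only a nasal (/m/, /n/, or /ŋ/) is licensed in coda position; onsets are limited to one consonant).
Deleting the stranded consonants removes /m/, /h/, /h/, /ʒ/.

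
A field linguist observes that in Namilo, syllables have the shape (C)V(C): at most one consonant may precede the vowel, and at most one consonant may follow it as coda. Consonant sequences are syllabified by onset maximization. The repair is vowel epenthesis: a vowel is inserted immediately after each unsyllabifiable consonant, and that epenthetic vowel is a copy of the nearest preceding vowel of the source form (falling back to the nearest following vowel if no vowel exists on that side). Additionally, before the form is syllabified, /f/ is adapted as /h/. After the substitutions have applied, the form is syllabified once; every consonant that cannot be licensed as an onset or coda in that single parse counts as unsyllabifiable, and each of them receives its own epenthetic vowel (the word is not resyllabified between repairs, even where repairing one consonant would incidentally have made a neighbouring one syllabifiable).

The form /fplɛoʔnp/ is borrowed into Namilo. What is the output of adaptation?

Substitution: /f/ → /h/, giving /hplɛoʔnp/.
The consonants /h/, /p/, /n/, /p/ cannot be parsed into a legal (C)V(C) syllable (at most one coda consonant is licensed; onsets are limited to one consonant).
Epenthesis after each stranded consonant: /h/ → /hɛ/, /p/ → /pɛ/, /n/ → /no/, /p/ → /po/.

hɛpɛlɛoʔnopo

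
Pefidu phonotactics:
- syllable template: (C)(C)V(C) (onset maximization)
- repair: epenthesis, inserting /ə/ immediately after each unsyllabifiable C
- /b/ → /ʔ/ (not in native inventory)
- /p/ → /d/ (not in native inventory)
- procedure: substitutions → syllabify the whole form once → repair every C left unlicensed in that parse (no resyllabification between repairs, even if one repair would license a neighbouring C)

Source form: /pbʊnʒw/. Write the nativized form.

dʔʊnʒəwə

Substitution: /p/ → /d/, /b/ → /ʔ/, giving /dʔʊnʒw/.
The consonants /ʒ/, /w/ cannot be parsed into a legal (C)(C)V(C) syllable (at most one coda consonant is licensed; onsets may contain at most 2 consonants).
Each unlicensed consonant becomes the onset of a new syllable: /ʒ/ → /ʒə/, /w/ → /wə/.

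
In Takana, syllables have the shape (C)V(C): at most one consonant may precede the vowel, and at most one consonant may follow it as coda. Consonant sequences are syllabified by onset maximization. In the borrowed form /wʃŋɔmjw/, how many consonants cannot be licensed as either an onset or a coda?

Syllabifying with onset maximization leaves /w/, /ʃ/, /j/, /w/ stranded (at most one coda consonant is licensed; onsets are limited to one consonant).

4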